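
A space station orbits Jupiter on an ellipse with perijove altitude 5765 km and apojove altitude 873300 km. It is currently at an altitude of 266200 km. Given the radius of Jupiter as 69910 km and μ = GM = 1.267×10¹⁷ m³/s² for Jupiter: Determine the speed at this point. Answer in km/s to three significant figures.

r_p = 69910 + 5765 = 75675 km = 7.5675×10⁷ m.
r_a = 69910 + 873300 = 943210 km = 9.4321×10⁸ m.
r = 69910 + 266200 = 3.3611×10⁵ km = 3.361×10⁸ m.
Semi-major axis a = (r_p + r_a)/2 = 5.0944×10⁵ km = 5.094×10⁸ m.
Vis-viva: v² = μ(2/r − 1/a) = 1.267×10¹⁷ × (5.950×10⁻⁹ − 1.963×10⁻⁹) = 5.052×10⁸ m²/s².
v = 22480 m/s = 22.48 km/s.

v ≈ 22.5 km/s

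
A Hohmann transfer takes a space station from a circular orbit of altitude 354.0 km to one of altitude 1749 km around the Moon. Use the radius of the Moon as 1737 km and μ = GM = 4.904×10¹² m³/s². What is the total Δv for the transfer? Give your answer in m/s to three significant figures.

r₁ = 1737 + 354.0 = 2091.0 km = 2.0910×10⁶ m.
r₂ = 1737 + 1749 = 3486.0 km = 3.4860×10⁶ m.
Transfer ellipse a_t = (r₁ + r₂)/2 = 2.788×10⁶ m.
At r₁: circular v_c1 = √(μ/r₁) = 1531 m/s; transfer-perilune v_p = √[μ(2/r₁ − 1/a_t)] = 1712 m/s.
Δv₁ = v_p − v_c1 = 180.9 m/s.
At r₂: circular v_c2 = √(μ/r₂) = 1186 m/s; transfer-apolune v_a = √[μ(2/r₂ − 1/a_t)] = 1027 m/s.
Δv₂ = v_c2 − v_a = 159.0 m/s.
Total Δv = Δv₁ + Δv₂ = 339.8 m/s.

Δv_total ≈ 340 m/s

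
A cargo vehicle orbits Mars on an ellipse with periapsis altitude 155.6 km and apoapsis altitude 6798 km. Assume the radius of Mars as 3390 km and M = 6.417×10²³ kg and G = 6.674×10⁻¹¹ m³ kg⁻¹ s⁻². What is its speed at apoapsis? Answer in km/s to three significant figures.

v ≈ 1.47 km/s

μ = GM = 6.674×10⁻¹¹ × 6.417×10²³ = 4.283×10¹³ m³/s².
r_p = 3390 + 155.6 = 3545.6 km = 3.5456×10⁶ m.
r_a = 3390 + 6798 = 10188 km = 1.0188×10⁷ m.
Semi-major axis a = (r_p + r_a)/2 = 6866.8 km = 6.867×10⁶ m.
Vis-viva: v² = μ(2/r − 1/a) = 4.283×10¹³ × (1.963×10⁻⁷ − 1.456×10⁻⁷) = 2.171×10⁶ m²/s².
v = 1473 m/s = 1.473 km/s.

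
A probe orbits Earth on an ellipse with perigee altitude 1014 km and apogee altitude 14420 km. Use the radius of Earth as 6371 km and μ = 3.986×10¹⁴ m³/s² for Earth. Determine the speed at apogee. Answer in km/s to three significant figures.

v ≈ 3.17 km/s

r_p = 6371 + 1014 = 7385.0 km = 7.3850×10⁶ m.
r_a = 6371 + 14420 = 20791 km = 2.0791×10⁷ m.
Semi-major axis a = (r_p + r_a)/2 = 14088 km = 1.409×10⁷ m.
Vis-viva: v² = μ(2/r − 1/a) = 3.986×10¹⁴ × (9.620×10⁻⁸ − 7.098×10⁻⁸) = 1.005×10⁷ m²/s².
v = 3170 m/s = 3.170 km/s.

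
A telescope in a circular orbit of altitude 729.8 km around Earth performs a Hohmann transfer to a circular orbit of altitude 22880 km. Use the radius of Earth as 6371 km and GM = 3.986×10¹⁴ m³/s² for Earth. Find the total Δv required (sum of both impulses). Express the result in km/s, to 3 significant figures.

r₁ = 6371 + 729.8 = 7100.8 km = 7.1008×10⁶ m.
r₂ = 6371 + 22880 = 29251 km = 2.9251×10⁷ m.
Transfer ellipse a_t = (r₁ + r₂)/2 = 1.818×10⁷ m.
At r₁: circular v_c1 = √(μ/r₁) = 7492 m/s; transfer-perigee v_p = √[μ(2/r₁ − 1/a_t)] = 9505 m/s.
Δv₁ = v_p − v_c1 = 2012 m/s.
At r₂: circular v_c2 = √(μ/r₂) = 3691 m/s; transfer-apogee v_a = √[μ(2/r₂ − 1/a_t)] = 2307 m/s.
Δv₂ = v_c2 − v_a = 1384 m/s.
Total Δv = Δv₁ + Δv₂ = 3397 m/s = 3.397 km/s.

Δv_total ≈ 3.40 km/s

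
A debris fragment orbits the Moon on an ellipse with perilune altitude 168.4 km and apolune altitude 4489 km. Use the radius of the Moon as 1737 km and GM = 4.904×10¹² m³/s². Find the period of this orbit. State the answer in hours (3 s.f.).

T ≈ 6.46 hours

r_p = 1737 + 168.4 = 1905.4 km = 1.9054×10⁶ m.
r_a = 1737 + 4489 = 6226.0 km = 6.2260×10⁶ m.
Semi-major axis a = (r_p + r_a)/2 = (1905.4 + 6226.0)/2 = 4065.7 km = 4.066×10⁶ m.
By Kepler's third law T = 2π√(a³/μ) = 2π × 3.702×10³ = 2.326×10⁴ s.
= 6.461 hours.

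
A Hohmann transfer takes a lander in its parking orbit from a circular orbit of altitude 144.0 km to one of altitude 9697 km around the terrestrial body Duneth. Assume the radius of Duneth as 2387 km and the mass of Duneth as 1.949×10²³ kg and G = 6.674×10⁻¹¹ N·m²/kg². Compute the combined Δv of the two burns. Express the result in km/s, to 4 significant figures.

μ = GM = 6.674×10⁻¹¹ × 1.949×10²³ = 1.301×10¹³ m³/s².
r₁ = 2387 + 144.0 = 2531.0 km = 2.5310×10⁶ m.
r₂ = 2387 + 9697 = 12084 km = 1.2084×10⁷ m.
Transfer ellipse a_t = (r₁ + r₂)/2 = 7.308×10⁶ m.
At r₁: circular v_c1 = √(μ/r₁) = 2267 m/s; transfer-periapsis v_p = √[μ(2/r₁ − 1/a_t)] = 2915 m/s.
Δv₁ = v_p − v_c1 = 648.2 m/s.
At r₂: circular v_c2 = √(μ/r₂) = 1038 m/s; transfer-apoapsis v_a = √[μ(2/r₂ − 1/a_t)] = 610.6 m/s.
Δv₂ = v_c2 − v_a = 426.9 m/s.
Total Δv = Δv₁ + Δv₂ = 1075 m/s = 1.075 km/s.

Δv_total ≈ 1.075 km/s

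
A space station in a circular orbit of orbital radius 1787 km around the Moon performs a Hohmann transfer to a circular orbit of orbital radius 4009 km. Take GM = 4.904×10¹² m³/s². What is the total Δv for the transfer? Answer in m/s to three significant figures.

r₁ = 1787 km = 1.787×10⁶ m.
r₂ = 4009 km = 4.009×10⁶ m.
Transfer ellipse a_t = (r₁ + r₂)/2 = 2.898×10⁶ m.
At r₁: circular v_c1 = √(μ/r₁) = 1657 m/s; transfer-perilune v_p = √[μ(2/r₁ − 1/a_t)] = 1948 m/s.
Δv₁ = v_p − v_c1 = 291.8 m/s.
At r₂: circular v_c2 = √(μ/r₂) = 1106 m/s; transfer-apolune v_a = √[μ(2/r₂ − 1/a_t)] = 868.5 m/s.
Δv₂ = v_c2 − v_a = 237.5 m/s.
Total Δv = Δv₁ + Δv₂ = 529.3 m/s.

Δv_total ≈ 529 m/s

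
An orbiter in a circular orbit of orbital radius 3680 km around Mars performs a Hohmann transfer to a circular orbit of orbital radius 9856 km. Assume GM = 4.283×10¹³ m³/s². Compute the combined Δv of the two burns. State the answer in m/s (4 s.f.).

r₁ = 3680 km = 3.680×10⁶ m.
r₂ = 9856 km = 9.856×10⁶ m.
Transfer ellipse a_t = (r₁ + r₂)/2 = 6.768×10⁶ m.
At r₁: circular v_c1 = √(μ/r₁) = 3412 m/s; transfer-periapsis v_p = √[μ(2/r₁ − 1/a_t)] = 4117 m/s.
Δv₁ = v_p − v_c1 = 705.4 m/s.
At r₂: circular v_c2 = √(μ/r₂) = 2085 m/s; transfer-apoapsis v_a = √[μ(2/r₂ − 1/a_t)] = 1537 m/s.
Δv₂ = v_c2 − v_a = 547.5 m/s.
Total Δv = Δv₁ + Δv₂ = 1253 m/s.

Δv_total ≈ 1253 m/s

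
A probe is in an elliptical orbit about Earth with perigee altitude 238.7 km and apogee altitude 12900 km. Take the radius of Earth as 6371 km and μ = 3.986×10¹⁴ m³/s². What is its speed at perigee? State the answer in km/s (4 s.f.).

r_p = 6371 + 238.7 = 6609.7 km = 6.6097×10⁶ m.
r_a = 6371 + 12900 = 19271 km = 1.9271×10⁷ m.
Semi-major axis a = (r_p + r_a)/2 = 12940 km = 1.294×10⁷ m.
Vis-viva: v² = μ(2/r − 1/a) = 3.986×10¹⁴ × (3.026×10⁻⁷ − 7.728×10⁻⁸) = 8.981×10⁷ m²/s².
v = 9477 m/s = 9.477 km/s.

v ≈ 9.477 km/s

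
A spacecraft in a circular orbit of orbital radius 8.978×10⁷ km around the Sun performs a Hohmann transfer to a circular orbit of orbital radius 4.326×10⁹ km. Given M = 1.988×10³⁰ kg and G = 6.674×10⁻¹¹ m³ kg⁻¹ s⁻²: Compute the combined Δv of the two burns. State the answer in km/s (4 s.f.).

μ = GM = 6.674×10⁻¹¹ × 1.988×10³⁰ = 1.327×10²⁰ m³/s².
r₁ = 8.978×10⁷ km = 8.978×10¹⁰ m.
r₂ = 4.326×10⁹ km = 4.326×10¹² m.
Transfer ellipse a_t = (r₁ + r₂)/2 = 2.208×10¹² m.
At r₁: circular v_c1 = √(μ/r₁) = 38440 m/s; transfer-perihelion v_p = √[μ(2/r₁ − 1/a_t)] = 53810 m/s.
Δv₁ = v_p − v_c1 = 15370 m/s.
At r₂: circular v_c2 = √(μ/r₂) = 5538 m/s; transfer-aphelion v_a = √[μ(2/r₂ − 1/a_t)] = 1117 m/s.
Δv₂ = v_c2 − v_a = 4421 m/s.
Total Δv = Δv₁ + Δv₂ = 19790 m/s = 19.79 km/s.

Δv_total ≈ 19.79 km/s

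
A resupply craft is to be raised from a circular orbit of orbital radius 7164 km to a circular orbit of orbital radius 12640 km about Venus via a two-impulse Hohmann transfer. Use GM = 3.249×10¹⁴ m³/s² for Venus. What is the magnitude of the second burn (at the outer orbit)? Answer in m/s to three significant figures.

r₁ = 7164 km = 7.164×10⁶ m.
r₂ = 12640 km = 1.264×10⁷ m.
Transfer ellipse a_t = (r₁ + r₂)/2 = 9.902×10⁶ m.
At r₁: circular v_c1 = √(μ/r₁) = 6734 m/s; transfer-periapsis v_p = √[μ(2/r₁ − 1/a_t)] = 7609 m/s.
At r₂: circular v_c2 = √(μ/r₂) = 5070 m/s; transfer-apoapsis v_a = √[μ(2/r₂ − 1/a_t)] = 4312 m/s.
Δv₂ = v_c2 − v_a = 757.5 m/s.

Δv ≈ 758 m/s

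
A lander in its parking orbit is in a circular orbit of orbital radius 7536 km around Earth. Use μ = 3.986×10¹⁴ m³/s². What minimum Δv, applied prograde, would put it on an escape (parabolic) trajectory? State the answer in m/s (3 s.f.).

Δv ≈ 3010 m/s

r = 7536 km = 7.536×10⁶ m.
Circular speed v_c = √(μ/r) = 7273 m/s.
Escape speed v_esc = √(2μ/r) = √2 × v_c = 10290 m/s.
Δv = v_esc − v_c = 3012 m/s.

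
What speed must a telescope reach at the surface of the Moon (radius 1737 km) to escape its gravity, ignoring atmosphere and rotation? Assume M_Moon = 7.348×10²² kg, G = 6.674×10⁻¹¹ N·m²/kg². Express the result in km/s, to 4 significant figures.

v_esc ≈ 2.376 km/s

μ = GM = 6.674×10⁻¹¹ × 7.348×10²² = 4.904×10¹² m³/s².
r = R = 1.737×10⁶ m.
Escape speed v_esc = √(2μ/r) = √(2 × 4.904×10¹² / 1.737×10⁶) = √(5.647×10⁶) = 2376 m/s.
= 2.376 km/s.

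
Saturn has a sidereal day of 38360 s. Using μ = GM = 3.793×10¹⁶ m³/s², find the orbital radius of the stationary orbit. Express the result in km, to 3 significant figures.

A synchronous orbit has period T, so by Kepler's third law a = (μT²/4π²)^(1/3).
μT²/4π² = 3.793×10¹⁶ × (3.836×10⁴)² / 39.48 = 1.414×10²⁴ m³.
a = 1.122×10⁸ m = 1.1223×10⁵ km.

r_sync ≈ 1.12×10⁵ km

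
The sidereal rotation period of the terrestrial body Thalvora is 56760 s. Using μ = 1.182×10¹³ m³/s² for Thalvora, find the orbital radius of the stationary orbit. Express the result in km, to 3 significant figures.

r_sync ≈ 9880 km

A synchronous orbit has period T, so by Kepler's third law a = (μT²/4π²)^(1/3).
μT²/4π² = 1.182×10¹³ × (5.676×10⁴)² / 39.48 = 9.646×10²⁰ m³.
a = 9.881×10⁶ m = 9880.5 km.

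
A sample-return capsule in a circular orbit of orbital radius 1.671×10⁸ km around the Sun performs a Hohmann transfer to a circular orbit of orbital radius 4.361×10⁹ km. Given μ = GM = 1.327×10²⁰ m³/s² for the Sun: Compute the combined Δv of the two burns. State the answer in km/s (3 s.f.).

r₁ = 1.671×10⁸ km = 1.671×10¹¹ m.
r₂ = 4.361×10⁹ km = 4.361×10¹² m.
Transfer ellipse a_t = (r₁ + r₂)/2 = 2.264×10¹² m.
At r₁: circular v_c1 = √(μ/r₁) = 28180 m/s; transfer-perihelion v_p = √[μ(2/r₁ − 1/a_t)] = 39110 m/s.
Δv₁ = v_p − v_c1 = 10930 m/s.
At r₂: circular v_c2 = √(μ/r₂) = 5516 m/s; transfer-aphelion v_a = √[μ(2/r₂ − 1/a_t)] = 1499 m/s.
Δv₂ = v_c2 − v_a = 4018 m/s.
Total Δv = Δv₁ + Δv₂ = 14950 m/s = 14.95 km/s.

Δv_total ≈ 14.9 km/s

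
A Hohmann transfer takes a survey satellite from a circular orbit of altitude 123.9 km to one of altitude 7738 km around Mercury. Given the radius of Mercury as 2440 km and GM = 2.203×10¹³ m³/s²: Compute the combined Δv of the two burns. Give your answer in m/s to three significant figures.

Δv_total ≈ 1310 m/s

r₁ = 2440 + 123.9 = 2563.9 km = 2.5639×10⁶ m.
r₂ = 2440 + 7738 = 10178 km = 1.0178×10⁷ m.
Transfer ellipse a_t = (r₁ + r₂)/2 = 6.371×10⁶ m.
At r₁: circular v_c1 = √(μ/r₁) = 2931 m/s; transfer-periherm v_p = √[μ(2/r₁ − 1/a_t)] = 3705 m/s.
Δv₁ = v_p − v_c1 = 773.7 m/s.
At r₂: circular v_c2 = √(μ/r₂) = 1471 m/s; transfer-apoherm v_a = √[μ(2/r₂ − 1/a_t)] = 933.3 m/s.
Δv₂ = v_c2 − v_a = 537.9 m/s.
Total Δv = Δv₁ + Δv₂ = 1312 m/s.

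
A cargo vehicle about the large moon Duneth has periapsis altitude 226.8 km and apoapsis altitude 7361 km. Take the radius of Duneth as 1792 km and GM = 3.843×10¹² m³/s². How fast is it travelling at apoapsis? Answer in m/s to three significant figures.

r_p = 1792 + 226.8 = 2018.8 km = 2.0188×10⁶ m.
r_a = 1792 + 7361 = 9153.0 km = 9.1530×10⁶ m.
Semi-major axis a = (r_p + r_a)/2 = 5585.9 km = 5.586×10⁶ m.
Vis-viva: v² = μ(2/r − 1/a) = 3.843×10¹² × (2.185×10⁻⁷ − 1.790×10⁻⁷) = 1.517×10⁵ m²/s².
v = 389.5 m/s.

v ≈ 390 m/s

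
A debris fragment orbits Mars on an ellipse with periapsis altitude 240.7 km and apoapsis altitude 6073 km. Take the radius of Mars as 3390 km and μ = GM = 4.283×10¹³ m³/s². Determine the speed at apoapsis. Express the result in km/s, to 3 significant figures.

v ≈ 1.58 km/s

r_p = 3390 + 240.7 = 3630.7 km = 3.6307×10⁶ m.
r_a = 3390 + 6073 = 9463.0 km = 9.4630×10⁶ m.
Semi-major axis a = (r_p + r_a)/2 = 6546.9 km = 6.547×10⁶ m.
Vis-viva: v² = μ(2/r − 1/a) = 4.283×10¹³ × (2.113×10⁻⁷ − 1.527×10⁻⁷) = 2.510×10⁶ m²/s².
v = 1584 m/s = 1.584 km/s.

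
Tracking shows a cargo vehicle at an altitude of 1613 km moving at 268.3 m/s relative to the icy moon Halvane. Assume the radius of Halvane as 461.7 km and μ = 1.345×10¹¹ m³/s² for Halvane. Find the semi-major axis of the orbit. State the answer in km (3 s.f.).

r = 461.7 + 1613 = 2074.7 km = 2.075×10⁶ m.
Vis-viva rearranged: 1/a = 2/r − v²/μ = 9.640×10⁻⁷ − 5.352×10⁻⁷ = 4.288×10⁻⁷ m⁻¹.
a = 2.332×10⁶ m = 2332.1 km.

a ≈ 2330 km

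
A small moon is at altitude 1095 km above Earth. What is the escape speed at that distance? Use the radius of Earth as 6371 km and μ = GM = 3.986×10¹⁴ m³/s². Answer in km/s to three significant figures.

v_esc ≈ 10.3 km/s

r = 6371 + 1095 = 7466.0 km = 7.4660×10⁶ m.
Escape speed v_esc = √(2μ/r) = √(2 × 3.986×10¹⁴ / 7.466×10⁶) = √(1.068×10⁸) = 10330 m/s.
= 10.33 km/s.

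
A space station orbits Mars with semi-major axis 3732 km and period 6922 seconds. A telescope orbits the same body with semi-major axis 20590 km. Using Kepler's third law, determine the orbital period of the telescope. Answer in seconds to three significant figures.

Kepler's third law: T² ∝ a³, so T₂ = T₁ (a₂/a₁)^(3/2).
a₂/a₁ = 5.517, (a₂/a₁)^(3/2) = 12.96.
T₂ = 6922 × 12.96 = 89700 seconds.

T₂ ≈ 89700 seconds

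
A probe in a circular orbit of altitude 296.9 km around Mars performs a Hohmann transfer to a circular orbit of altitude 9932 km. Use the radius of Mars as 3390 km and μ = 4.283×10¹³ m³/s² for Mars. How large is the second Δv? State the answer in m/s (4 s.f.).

Δv ≈ 612.5 m/s

r₁ = 3390 + 296.9 = 3686.9 km = 3.6869×10⁶ m.
r₂ = 3390 + 9932 = 13322 km = 1.3322×10⁷ m.
Transfer ellipse a_t = (r₁ + r₂)/2 = 8.504×10⁶ m.
At r₁: circular v_c1 = √(μ/r₁) = 3408 m/s; transfer-periapsis v_p = √[μ(2/r₁ − 1/a_t)] = 4266 m/s.
At r₂: circular v_c2 = √(μ/r₂) = 1793 m/s; transfer-apoapsis v_a = √[μ(2/r₂ − 1/a_t)] = 1181 m/s.
Δv₂ = v_c2 − v_a = 612.5 m/s.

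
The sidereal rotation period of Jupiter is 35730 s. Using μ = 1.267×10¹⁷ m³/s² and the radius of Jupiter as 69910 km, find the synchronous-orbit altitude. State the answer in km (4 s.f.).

h_sync ≈ 90110 km

A synchronous orbit has period T, so by Kepler's third law a = (μT²/4π²)^(1/3).
μT²/4π² = 1.267×10¹⁷ × (3.573×10⁴)² / 39.48 = 4.097×10²⁴ m³.
a = 1.600×10⁸ m = 1.6002×10⁵ km.
Altitude h = a − R = 1.6002×10⁵ − 69910 = 90105 km.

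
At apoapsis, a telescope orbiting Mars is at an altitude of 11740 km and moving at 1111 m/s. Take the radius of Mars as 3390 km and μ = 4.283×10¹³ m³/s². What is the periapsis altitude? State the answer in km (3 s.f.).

r_a = 3390 + 11740 = 15130 km = 1.513×10⁷ m.
Specific energy ε = v²/2 − μ/r = -2.214×10⁶ J/kg, so a = −μ/(2ε) = 9.674×10⁶ m.
The apsides satisfy r_p + r_a = 2a, so the periapsis radius is 2a − r_a = 4.218×10⁶ m = 4218.2 km.
Periapsis altitude = 4218.2 − 3390 = 828.23 km.

periapsis altitude ≈ 828 km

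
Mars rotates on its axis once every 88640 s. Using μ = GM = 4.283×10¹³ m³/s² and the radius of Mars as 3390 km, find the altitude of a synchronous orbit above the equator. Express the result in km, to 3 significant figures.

h_sync ≈ 17000 km

A synchronous orbit has period T, so by Kepler's third law a = (μT²/4π²)^(1/3).
μT²/4π² = 4.283×10¹³ × (8.864×10⁴)² / 39.48 = 8.524×10²¹ m³.
a = 2.043×10⁷ m = 20428 km.
Altitude h = a − R = 20428 − 3390 = 17038 km.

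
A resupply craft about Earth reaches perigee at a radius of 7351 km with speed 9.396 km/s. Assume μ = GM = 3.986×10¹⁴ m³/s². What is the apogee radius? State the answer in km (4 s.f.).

r_p = 7.351×10⁶ m.
Specific energy ε = v²/2 − μ/r = -1.008×10⁷ J/kg, so a = −μ/(2ε) = 1.977×10⁷ m.
The apsides satisfy r_p + r_a = 2a, so the apogee radius is 2a − r_p = 3.219×10⁷ m = 32187 km.

apogee radius ≈ 32190 km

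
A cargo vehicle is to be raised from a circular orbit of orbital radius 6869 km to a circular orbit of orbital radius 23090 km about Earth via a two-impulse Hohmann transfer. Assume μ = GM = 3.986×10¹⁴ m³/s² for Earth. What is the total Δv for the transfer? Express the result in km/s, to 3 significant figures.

Δv_total ≈ 3.18 km/s

r₁ = 6869 km = 6.869×10⁶ m.
r₂ = 23090 km = 2.309×10⁷ m.
Transfer ellipse a_t = (r₁ + r₂)/2 = 1.498×10⁷ m.
At r₁: circular v_c1 = √(μ/r₁) = 7618 m/s; transfer-perigee v_p = √[μ(2/r₁ − 1/a_t)] = 9458 m/s.
Δv₁ = v_p − v_c1 = 1840 m/s.
At r₂: circular v_c2 = √(μ/r₂) = 4155 m/s; transfer-apogee v_a = √[μ(2/r₂ − 1/a_t)] = 2814 m/s.
Δv₂ = v_c2 − v_a = 1341 m/s.
Total Δv = Δv₁ + Δv₂ = 3181 m/s = 3.181 km/s.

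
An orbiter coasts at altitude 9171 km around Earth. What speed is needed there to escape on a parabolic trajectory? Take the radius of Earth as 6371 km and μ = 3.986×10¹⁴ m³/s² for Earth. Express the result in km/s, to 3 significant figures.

v_esc ≈ 7.16 km/s

r = 6371 + 9171 = 15542 km = 1.5542×10⁷ m.
Escape speed v_esc = √(2μ/r) = √(2 × 3.986×10¹⁴ / 1.554×10⁷) = √(5.129×10⁷) = 7162 m/s.
= 7.162 km/s.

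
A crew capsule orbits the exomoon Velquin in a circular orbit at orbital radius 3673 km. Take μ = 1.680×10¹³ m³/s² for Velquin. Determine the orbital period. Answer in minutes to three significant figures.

T ≈ 180 minutes

r = 3673 km = 3.673×10⁶ m.
Kepler's third law: T = 2π√(r³/μ) = 2π√((3.673×10⁶)³ / 1.680×10¹³).
r³/μ = 2.950×10⁶ s², so T = 2π × 1.717×10³ = 1.079×10⁴ s.
Converting: 1.079×10⁴ s ÷ 60.00 = 179.8 minutes.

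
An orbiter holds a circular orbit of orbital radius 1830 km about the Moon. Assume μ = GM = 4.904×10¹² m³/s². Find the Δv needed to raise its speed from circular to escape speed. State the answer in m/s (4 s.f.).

Δv ≈ 678.1 m/s

r = 1830 km = 1.830×10⁶ m.
Circular speed v_c = √(μ/r) = 1637 m/s.
Escape speed v_esc = √(2μ/r) = √2 × v_c = 2315 m/s.
Δv = v_esc − v_c = 678.1 m/s.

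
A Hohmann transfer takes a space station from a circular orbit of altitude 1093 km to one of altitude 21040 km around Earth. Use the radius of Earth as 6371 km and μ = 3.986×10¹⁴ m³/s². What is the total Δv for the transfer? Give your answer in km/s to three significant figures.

Δv_total ≈ 3.17 km/s

r₁ = 6371 + 1093 = 7464.0 km = 7.4640×10⁶ m.
r₂ = 6371 + 21040 = 27411 km = 2.7411×10⁷ m.
Transfer ellipse a_t = (r₁ + r₂)/2 = 1.744×10⁷ m.
At r₁: circular v_c1 = √(μ/r₁) = 7308 m/s; transfer-perigee v_p = √[μ(2/r₁ − 1/a_t)] = 9162 m/s.
Δv₁ = v_p − v_c1 = 1855 m/s.
At r₂: circular v_c2 = √(μ/r₂) = 3813 m/s; transfer-apogee v_a = √[μ(2/r₂ − 1/a_t)] = 2495 m/s.
Δv₂ = v_c2 − v_a = 1318 m/s.
Total Δv = Δv₁ + Δv₂ = 3173 m/s = 3.173 km/s.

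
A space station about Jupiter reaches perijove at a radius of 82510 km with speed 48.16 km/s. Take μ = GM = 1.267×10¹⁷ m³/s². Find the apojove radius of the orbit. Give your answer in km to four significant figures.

apojove radius ≈ 2.546×10⁵ km

r_p = 8.251×10⁷ m.
Specific energy ε = v²/2 − μ/r = -3.759×10⁸ J/kg, so a = −μ/(2ε) = 1.685×10⁸ m.
The apsides satisfy r_p + r_a = 2a, so the apojove radius is 2a − r_p = 2.546×10⁸ m = 2.5457×10⁵ km.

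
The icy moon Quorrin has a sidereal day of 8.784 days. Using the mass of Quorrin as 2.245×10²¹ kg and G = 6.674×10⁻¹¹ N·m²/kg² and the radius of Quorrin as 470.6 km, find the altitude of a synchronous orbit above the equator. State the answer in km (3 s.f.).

μ = GM = 6.674×10⁻¹¹ × 2.245×10²¹ = 1.498×10¹¹ m³/s².
T = 8.784 days = 7.589×10⁵ s.
A synchronous orbit has period T, so by Kepler's third law a = (μT²/4π²)^(1/3).
μT²/4π² = 1.498×10¹¹ × (7.589×10⁵)² / 39.48 = 2.186×10²¹ m³.
a = 1.298×10⁷ m = 12978 km.
Altitude h = a − R = 12978 − 470.6 = 12508 km.

h_sync ≈ 12500 km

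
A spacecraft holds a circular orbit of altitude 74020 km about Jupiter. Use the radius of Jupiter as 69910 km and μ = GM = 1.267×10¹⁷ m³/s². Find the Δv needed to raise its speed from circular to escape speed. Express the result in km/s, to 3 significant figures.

r = 69910 + 74020 = 143930 km = 1.4393×10⁸ m.
Circular speed v_c = √(μ/r) = 29670 m/s.
Escape speed v_esc = √(2μ/r) = √2 × v_c = 41960 m/s.
Δv = v_esc − v_c = 12290 m/s = 12.29 km/s.

Δv ≈ 12.3 km/s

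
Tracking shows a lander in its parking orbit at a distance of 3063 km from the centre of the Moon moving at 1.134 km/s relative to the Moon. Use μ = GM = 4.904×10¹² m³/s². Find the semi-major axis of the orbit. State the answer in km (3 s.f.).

r = 3.063×10⁶ m.
Specific orbital energy ε = v²/2 − μ/r = (1134)²/2 − 4.904×10¹²/3.063×10⁶ = -9.581×10⁵ J/kg.
Since ε = −μ/(2a), a = −μ/(2ε) = 2.559×10⁶ m = 2559.3 km.

a ≈ 2560 km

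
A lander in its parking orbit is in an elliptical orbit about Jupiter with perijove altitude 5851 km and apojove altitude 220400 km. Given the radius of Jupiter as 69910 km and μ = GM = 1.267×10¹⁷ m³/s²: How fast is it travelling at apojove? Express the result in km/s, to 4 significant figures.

v ≈ 13.44 km/s

r_p = 69910 + 5851 = 75761 km = 7.5761×10⁷ m.
r_a = 69910 + 220400 = 290310 km = 2.9031×10⁸ m.
Semi-major axis a = (r_p + r_a)/2 = 1.8304×10⁵ km = 1.830×10⁸ m.
Vis-viva: v² = μ(2/r − 1/a) = 1.267×10¹⁷ × (6.889×10⁻⁹ − 5.463×10⁻⁹) = 1.806×10⁸ m²/s².
v = 13440 m/s = 13.44 km/s.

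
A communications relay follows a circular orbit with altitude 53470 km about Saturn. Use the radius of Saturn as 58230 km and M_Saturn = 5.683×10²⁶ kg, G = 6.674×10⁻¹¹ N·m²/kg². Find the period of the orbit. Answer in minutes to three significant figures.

T ≈ 635 minutes

μ = GM = 6.674×10⁻¹¹ × 5.683×10²⁶ = 3.793×10¹⁶ m³/s².
r = 58230 + 53470 = 111700 km = 1.1170×10⁸ m.
Kepler's third law: T = 2π√(r³/μ) = 2π√((1.117×10⁸)³ / 3.793×10¹⁶).
r³/μ = 3.674×10⁷ s², so T = 2π × 6.062×10³ = 3.809×10⁴ s.
Converting: 3.809×10⁴ s ÷ 60.00 = 634.8 minutes.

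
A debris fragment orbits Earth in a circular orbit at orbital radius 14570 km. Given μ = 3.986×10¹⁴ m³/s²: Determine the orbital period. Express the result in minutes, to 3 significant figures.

T ≈ 292 minutes

r = 14570 km = 1.457×10⁷ m.
Kepler's third law: T = 2π√(r³/μ) = 2π√((1.457×10⁷)³ / 3.986×10¹⁴).
r³/μ = 7.760×10⁶ s², so T = 2π × 2.786×10³ = 1.750×10⁴ s.
Converting: 1.750×10⁴ s ÷ 60.00 = 291.7 minutes.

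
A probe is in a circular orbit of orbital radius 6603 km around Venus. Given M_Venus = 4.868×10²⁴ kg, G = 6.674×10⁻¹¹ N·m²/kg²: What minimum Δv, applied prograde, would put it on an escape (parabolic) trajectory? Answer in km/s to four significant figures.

μ = GM = 6.674×10⁻¹¹ × 4.868×10²⁴ = 3.249×10¹⁴ m³/s².
r = 6603 km = 6.603×10⁶ m.
Circular speed v_c = √(μ/r) = 7015 m/s.
Escape speed v_esc = √(2μ/r) = √2 × v_c = 9920 m/s.
Δv = v_esc − v_c = 2906 m/s = 2.906 km/s.

Δv ≈ 2.906 km/s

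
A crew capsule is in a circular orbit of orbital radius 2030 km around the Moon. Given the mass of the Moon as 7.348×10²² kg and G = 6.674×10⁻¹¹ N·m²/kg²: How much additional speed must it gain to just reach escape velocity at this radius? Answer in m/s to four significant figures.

μ = GM = 6.674×10⁻¹¹ × 7.348×10²² = 4.904×10¹² m³/s².
r = 2030 km = 2.030×10⁶ m.
Circular speed v_c = √(μ/r) = 1554 m/s.
Escape speed v_esc = √(2μ/r) = √2 × v_c = 2198 m/s.
Δv = v_esc − v_c = 643.8 m/s.

Δv ≈ 643.8 m/s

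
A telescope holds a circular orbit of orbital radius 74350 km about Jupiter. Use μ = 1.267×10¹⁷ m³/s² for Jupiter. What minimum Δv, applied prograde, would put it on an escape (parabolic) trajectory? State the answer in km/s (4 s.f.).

r = 74350 km = 7.435×10⁷ m.
Circular speed v_c = √(μ/r) = 41280 m/s.
Escape speed v_esc = √(2μ/r) = √2 × v_c = 58380 m/s.
Δv = v_esc − v_c = 17100 m/s = 17.10 km/s.

Δv ≈ 17.10 km/s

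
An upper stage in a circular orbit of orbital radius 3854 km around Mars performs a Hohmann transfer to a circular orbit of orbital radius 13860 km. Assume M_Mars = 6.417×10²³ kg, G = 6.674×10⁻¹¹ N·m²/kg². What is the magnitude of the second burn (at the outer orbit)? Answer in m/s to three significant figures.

Δv ≈ 598 m/s

μ = GM = 6.674×10⁻¹¹ × 6.417×10²³ = 4.283×10¹³ m³/s².
r₁ = 3854 km = 3.854×10⁶ m.
r₂ = 13860 km = 1.386×10⁷ m.
Transfer ellipse a_t = (r₁ + r₂)/2 = 8.857×10⁶ m.
At r₁: circular v_c1 = √(μ/r₁) = 3334 m/s; transfer-periapsis v_p = √[μ(2/r₁ − 1/a_t)] = 4170 m/s.
At r₂: circular v_c2 = √(μ/r₂) = 1758 m/s; transfer-apoapsis v_a = √[μ(2/r₂ − 1/a_t)] = 1160 m/s.
Δv₂ = v_c2 − v_a = 598.3 m/s.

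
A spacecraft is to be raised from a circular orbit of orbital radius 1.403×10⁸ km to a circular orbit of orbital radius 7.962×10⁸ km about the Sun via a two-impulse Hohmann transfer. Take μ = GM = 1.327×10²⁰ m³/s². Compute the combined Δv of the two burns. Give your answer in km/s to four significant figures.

Δv_total ≈ 15.19 km/s

r₁ = 1.403×10⁸ km = 1.403×10¹¹ m.
r₂ = 7.962×10⁸ km = 7.962×10¹¹ m.
Transfer ellipse a_t = (r₁ + r₂)/2 = 4.682×10¹¹ m.
At r₁: circular v_c1 = √(μ/r₁) = 30750 m/s; transfer-perihelion v_p = √[μ(2/r₁ − 1/a_t)] = 40100 m/s.
Δv₁ = v_p − v_c1 = 9349 m/s.
At r₂: circular v_c2 = √(μ/r₂) = 12910 m/s; transfer-aphelion v_a = √[μ(2/r₂ − 1/a_t)] = 7067 m/s.
Δv₂ = v_c2 − v_a = 5843 m/s.
Total Δv = Δv₁ + Δv₂ = 15190 m/s = 15.19 km/s.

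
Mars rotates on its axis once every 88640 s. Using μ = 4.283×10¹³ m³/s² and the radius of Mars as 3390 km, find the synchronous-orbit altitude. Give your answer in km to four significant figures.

h_sync ≈ 17040 km

A synchronous orbit has period T, so by Kepler's third law a = (μT²/4π²)^(1/3).
μT²/4π² = 4.283×10¹³ × (8.864×10⁴)² / 39.48 = 8.524×10²¹ m³.
a = 2.043×10⁷ m = 20428 km.
Altitude h = a − R = 20428 − 3390 = 17038 km.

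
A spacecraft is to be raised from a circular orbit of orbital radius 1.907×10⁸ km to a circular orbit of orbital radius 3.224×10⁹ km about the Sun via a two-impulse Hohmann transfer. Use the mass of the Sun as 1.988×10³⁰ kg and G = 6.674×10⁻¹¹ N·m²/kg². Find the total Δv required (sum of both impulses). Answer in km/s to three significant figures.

μ = GM = 6.674×10⁻¹¹ × 1.988×10³⁰ = 1.327×10²⁰ m³/s².
r₁ = 1.907×10⁸ km = 1.907×10¹¹ m.
r₂ = 3.224×10⁹ km = 3.224×10¹² m.
Transfer ellipse a_t = (r₁ + r₂)/2 = 1.707×10¹² m.
At r₁: circular v_c1 = √(μ/r₁) = 26380 m/s; transfer-perihelion v_p = √[μ(2/r₁ − 1/a_t)] = 36250 m/s.
Δv₁ = v_p − v_c1 = 9869 m/s.
At r₂: circular v_c2 = √(μ/r₂) = 6415 m/s; transfer-aphelion v_a = √[μ(2/r₂ − 1/a_t)] = 2144 m/s.
Δv₂ = v_c2 − v_a = 4271 m/s.
Total Δv = Δv₁ + Δv₂ = 14140 m/s = 14.14 km/s.

Δv_total ≈ 14.1 km/s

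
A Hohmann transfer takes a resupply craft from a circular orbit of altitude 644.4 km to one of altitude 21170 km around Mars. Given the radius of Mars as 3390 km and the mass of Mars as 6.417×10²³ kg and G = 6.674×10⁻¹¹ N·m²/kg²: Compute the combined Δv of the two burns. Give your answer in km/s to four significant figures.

μ = GM = 6.674×10⁻¹¹ × 6.417×10²³ = 4.283×10¹³ m³/s².
r₁ = 3390 + 644.4 = 4034.4 km = 4.0344×10⁶ m.
r₂ = 3390 + 21170 = 24560 km = 2.4560×10⁷ m.
Transfer ellipse a_t = (r₁ + r₂)/2 = 1.430×10⁷ m.
At r₁: circular v_c1 = √(μ/r₁) = 3258 m/s; transfer-periapsis v_p = √[μ(2/r₁ − 1/a_t)] = 4270 m/s.
Δv₁ = v_p − v_c1 = 1012 m/s.
At r₂: circular v_c2 = √(μ/r₂) = 1321 m/s; transfer-apoapsis v_a = √[μ(2/r₂ − 1/a_t)] = 701.5 m/s.
Δv₂ = v_c2 − v_a = 619.1 m/s.
Total Δv = Δv₁ + Δv₂ = 1631 m/s = 1.631 km/s.

Δv_total ≈ 1.631 km/s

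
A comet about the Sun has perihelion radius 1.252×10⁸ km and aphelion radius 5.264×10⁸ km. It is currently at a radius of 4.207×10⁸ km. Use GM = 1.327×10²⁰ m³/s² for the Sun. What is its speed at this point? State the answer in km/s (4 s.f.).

Semi-major axis a = (r_p + r_a)/2 = 3.2580×10⁸ km = 3.258×10¹¹ m.
Vis-viva: v² = μ(2/r − 1/a) = 1.327×10²⁰ × (4.754×10⁻¹² − 3.069×10⁻¹²) = 2.235×10⁸ m²/s².
v = 14950 m/s = 14.95 km/s.

v ≈ 14.95 km/s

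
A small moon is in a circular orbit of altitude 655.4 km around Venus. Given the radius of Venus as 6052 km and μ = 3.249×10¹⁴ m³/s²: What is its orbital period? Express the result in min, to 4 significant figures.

r = 6052 + 655.4 = 6707.4 km = 6.7074×10⁶ m.
Kepler's third law: T = 2π√(r³/μ) = 2π√((6.707×10⁶)³ / 3.249×10¹⁴).
r³/μ = 9.288×10⁵ s², so T = 2π × 9.637×10² = 6.055×10³ s.
Converting: 6.055×10³ s ÷ 60.00 = 100.9 min.

T ≈ 100.9 min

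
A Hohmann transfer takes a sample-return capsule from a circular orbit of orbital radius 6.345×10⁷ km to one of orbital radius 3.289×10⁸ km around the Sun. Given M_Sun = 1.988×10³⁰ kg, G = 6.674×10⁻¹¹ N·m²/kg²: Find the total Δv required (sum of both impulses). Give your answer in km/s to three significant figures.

μ = GM = 6.674×10⁻¹¹ × 1.988×10³⁰ = 1.327×10²⁰ m³/s².
r₁ = 6.345×10⁷ km = 6.345×10¹⁰ m.
r₂ = 3.289×10⁸ km = 3.289×10¹¹ m.
Transfer ellipse a_t = (r₁ + r₂)/2 = 1.962×10¹¹ m.
At r₁: circular v_c1 = √(μ/r₁) = 45730 m/s; transfer-perihelion v_p = √[μ(2/r₁ − 1/a_t)] = 59210 m/s.
Δv₁ = v_p − v_c1 = 13480 m/s.
At r₂: circular v_c2 = √(μ/r₂) = 20080 m/s; transfer-aphelion v_a = √[μ(2/r₂ − 1/a_t)] = 11420 m/s.
Δv₂ = v_c2 − v_a = 8662 m/s.
Total Δv = Δv₁ + Δv₂ = 22140 m/s = 22.14 km/s.

Δv_total ≈ 22.1 km/s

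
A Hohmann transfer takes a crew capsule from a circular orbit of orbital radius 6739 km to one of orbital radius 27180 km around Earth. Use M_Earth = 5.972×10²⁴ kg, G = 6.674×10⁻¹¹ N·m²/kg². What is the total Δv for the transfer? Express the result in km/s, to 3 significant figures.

μ = GM = 6.674×10⁻¹¹ × 5.972×10²⁴ = 3.986×10¹⁴ m³/s².
r₁ = 6739 km = 6.739×10⁶ m.
r₂ = 27180 km = 2.718×10⁷ m.
Transfer ellipse a_t = (r₁ + r₂)/2 = 1.696×10⁷ m.
At r₁: circular v_c1 = √(μ/r₁) = 7691 m/s; transfer-perigee v_p = √[μ(2/r₁ − 1/a_t)] = 9736 m/s.
Δv₁ = v_p − v_c1 = 2045 m/s.
At r₂: circular v_c2 = √(μ/r₂) = 3829 m/s; transfer-apogee v_a = √[μ(2/r₂ − 1/a_t)] = 2414 m/s.
Δv₂ = v_c2 − v_a = 1415 m/s.
Total Δv = Δv₁ + Δv₂ = 3461 m/s = 3.461 km/s.

Δv_total ≈ 3.46 km/s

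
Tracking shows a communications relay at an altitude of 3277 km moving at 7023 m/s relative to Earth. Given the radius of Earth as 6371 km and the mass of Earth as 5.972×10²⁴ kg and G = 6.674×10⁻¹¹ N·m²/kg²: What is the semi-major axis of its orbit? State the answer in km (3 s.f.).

a ≈ 12000 km

μ = GM = 6.674×10⁻¹¹ × 5.972×10²⁴ = 3.986×10¹⁴ m³/s².
r = 6371 + 3277 = 9648.0 km = 9.648×10⁶ m.
Specific orbital energy ε = v²/2 − μ/r = (7023)²/2 − 3.986×10¹⁴/9.648×10⁶ = -1.665×10⁷ J/kg.
Since ε = −μ/(2a), a = −μ/(2ε) = 1.197×10⁷ m = 11969 km.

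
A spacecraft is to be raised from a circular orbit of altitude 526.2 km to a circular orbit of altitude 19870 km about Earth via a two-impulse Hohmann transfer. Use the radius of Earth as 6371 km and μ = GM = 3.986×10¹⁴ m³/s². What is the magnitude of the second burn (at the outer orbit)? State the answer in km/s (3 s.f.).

r₁ = 6371 + 526.2 = 6897.2 km = 6.8972×10⁶ m.
r₂ = 6371 + 19870 = 26241 km = 2.6241×10⁷ m.
Transfer ellipse a_t = (r₁ + r₂)/2 = 1.657×10⁷ m.
At r₁: circular v_c1 = √(μ/r₁) = 7602 m/s; transfer-perigee v_p = √[μ(2/r₁ − 1/a_t)] = 9567 m/s.
At r₂: circular v_c2 = √(μ/r₂) = 3897 m/s; transfer-apogee v_a = √[μ(2/r₂ − 1/a_t)] = 2515 m/s.
Δv₂ = v_c2 − v_a = 1383 m/s.
= 1.383 km/s.

Δv ≈ 1.38 km/s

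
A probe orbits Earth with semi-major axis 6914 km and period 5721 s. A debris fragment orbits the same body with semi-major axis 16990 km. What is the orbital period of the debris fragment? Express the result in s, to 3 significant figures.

T₂ ≈ 22000 s

Kepler's third law: T² ∝ a³, so T₂ = T₁ (a₂/a₁)^(3/2).
a₂/a₁ = 2.457, (a₂/a₁)^(3/2) = 3.852.
T₂ = 5721 × 3.852 = 22040 s.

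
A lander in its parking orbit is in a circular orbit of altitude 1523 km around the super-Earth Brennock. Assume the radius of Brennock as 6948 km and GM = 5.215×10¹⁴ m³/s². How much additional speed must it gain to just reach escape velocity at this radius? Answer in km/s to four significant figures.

Δv ≈ 3.250 km/s

r = 6948 + 1523 = 8471.0 km = 8.4710×10⁶ m.
Circular speed v_c = √(μ/r) = 7846 m/s.
Escape speed v_esc = √(2μ/r) = √2 × v_c = 11100 m/s.
Δv = v_esc − v_c = 3250 m/s = 3.250 km/s.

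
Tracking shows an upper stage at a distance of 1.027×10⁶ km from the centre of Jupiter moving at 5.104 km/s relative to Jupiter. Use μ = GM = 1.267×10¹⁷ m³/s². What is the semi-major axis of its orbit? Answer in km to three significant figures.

r = 1.027×10⁹ m.
Vis-viva rearranged: 1/a = 2/r − v²/μ = 1.947×10⁻⁹ − 2.056×10⁻¹⁰ = 1.742×10⁻⁹ m⁻¹.
a = 5.741×10⁸ m = 5.7412×10⁵ km.

a ≈ 5.74×10⁵ km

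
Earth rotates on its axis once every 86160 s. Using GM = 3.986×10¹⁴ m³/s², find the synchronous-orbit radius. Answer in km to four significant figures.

A synchronous orbit has period T, so by Kepler's third law a = (μT²/4π²)^(1/3).
μT²/4π² = 3.986×10¹⁴ × (8.616×10⁴)² / 39.48 = 7.495×10²² m³.
a = 4.216×10⁷ m = 42163 km.

r_sync ≈ 42160 km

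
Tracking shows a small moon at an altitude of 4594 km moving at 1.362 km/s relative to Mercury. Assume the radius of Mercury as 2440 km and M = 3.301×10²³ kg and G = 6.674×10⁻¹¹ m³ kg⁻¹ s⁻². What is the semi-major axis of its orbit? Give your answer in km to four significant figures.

a ≈ 4997 km

μ = GM = 6.674×10⁻¹¹ × 3.301×10²³ = 2.203×10¹³ m³/s².
r = 2440 + 4594 = 7034.0 km = 7.034×10⁶ m.
Vis-viva rearranged: 1/a = 2/r − v²/μ = 2.843×10⁻⁷ − 8.420×10⁻⁸ = 2.001×10⁻⁷ m⁻¹.
a = 4.997×10⁶ m = 4996.7 km.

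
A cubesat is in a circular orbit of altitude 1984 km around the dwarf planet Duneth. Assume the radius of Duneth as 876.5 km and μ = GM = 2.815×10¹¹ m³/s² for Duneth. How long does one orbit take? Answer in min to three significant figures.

T ≈ 955 min

r = 876.5 + 1984 = 2860.5 km = 2.8605×10⁶ m.
Kepler's third law: T = 2π√(r³/μ) = 2π√((2.860×10⁶)³ / 2.815×10¹¹).
r³/μ = 8.315×10⁷ s², so T = 2π × 9.119×10³ = 5.729×10⁴ s.
Converting: 5.729×10⁴ s ÷ 60.00 = 954.9 min.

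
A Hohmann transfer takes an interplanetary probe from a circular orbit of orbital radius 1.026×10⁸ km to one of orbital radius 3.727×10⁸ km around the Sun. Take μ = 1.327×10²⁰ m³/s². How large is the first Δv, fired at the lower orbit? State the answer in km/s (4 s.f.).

Δv ≈ 9.074 km/s

r₁ = 1.026×10⁸ km = 1.026×10¹¹ m.
r₂ = 3.727×10⁸ km = 3.727×10¹¹ m.
Transfer ellipse a_t = (r₁ + r₂)/2 = 2.376×10¹¹ m.
At r₁: circular v_c1 = √(μ/r₁) = 35960 m/s; transfer-perihelion v_p = √[μ(2/r₁ − 1/a_t)] = 45040 m/s.
Δv₁ = v_p − v_c1 = 9074 m/s.
= 9.074 km/s.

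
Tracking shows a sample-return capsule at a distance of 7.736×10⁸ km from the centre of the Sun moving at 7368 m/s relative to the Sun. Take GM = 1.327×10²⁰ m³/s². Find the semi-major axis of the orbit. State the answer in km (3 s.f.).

r = 7.736×10¹¹ m.
Vis-viva rearranged: 1/a = 2/r − v²/μ = 2.585×10⁻¹² − 4.091×10⁻¹³ = 2.176×10⁻¹² m⁻¹.
a = 4.595×10¹¹ m = 4.5951×10⁸ km.

a ≈ 4.60×10⁸ km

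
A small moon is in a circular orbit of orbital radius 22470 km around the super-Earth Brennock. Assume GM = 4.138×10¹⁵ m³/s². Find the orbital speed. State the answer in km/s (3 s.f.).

v ≈ 13.6 km/s

r = 22470 km = 2.247×10⁷ m.
For a circular orbit v = √(μ/r) = √(4.138×10¹⁵ / 2.247×10⁷) = √(1.842×10⁸) = 13570 m/s.
That is 13.57 km/s.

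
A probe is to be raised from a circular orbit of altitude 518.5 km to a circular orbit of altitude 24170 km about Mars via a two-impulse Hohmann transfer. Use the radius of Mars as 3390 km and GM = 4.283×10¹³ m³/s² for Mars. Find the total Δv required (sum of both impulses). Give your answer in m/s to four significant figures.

r₁ = 3390 + 518.5 = 3908.5 km = 3.9085×10⁶ m.
r₂ = 3390 + 24170 = 27560 km = 2.7560×10⁷ m.
Transfer ellipse a_t = (r₁ + r₂)/2 = 1.573×10⁷ m.
At r₁: circular v_c1 = √(μ/r₁) = 3310 m/s; transfer-periapsis v_p = √[μ(2/r₁ − 1/a_t)] = 4381 m/s.
Δv₁ = v_p − v_c1 = 1071 m/s.
At r₂: circular v_c2 = √(μ/r₂) = 1247 m/s; transfer-apoapsis v_a = √[μ(2/r₂ − 1/a_t)] = 621.3 m/s.
Δv₂ = v_c2 − v_a = 625.3 m/s.
Total Δv = Δv₁ + Δv₂ = 1696 m/s.

Δv_total ≈ 1696 m/s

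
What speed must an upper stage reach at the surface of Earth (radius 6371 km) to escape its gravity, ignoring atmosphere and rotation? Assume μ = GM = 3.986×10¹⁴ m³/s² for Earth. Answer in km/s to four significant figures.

r = R = 6.371×10⁶ m.
Escape speed v_esc = √(2μ/r) = √(2 × 3.986×10¹⁴ / 6.371×10⁶) = √(1.251×10⁸) = 11190 m/s.
= 11.19 km/s.

v_esc ≈ 11.19 km/s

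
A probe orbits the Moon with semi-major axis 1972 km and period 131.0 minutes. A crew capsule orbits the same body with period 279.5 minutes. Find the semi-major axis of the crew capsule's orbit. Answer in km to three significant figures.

Kepler's third law: a³ ∝ T², so a₂ = a₁ (T₂/T₁)^(2/3).
T₂/T₁ = 2.134, (T₂/T₁)^(2/3) = 1.657.
a₂ = 1972 × 1.657 = 3268 km.

a₂ ≈ 3270 km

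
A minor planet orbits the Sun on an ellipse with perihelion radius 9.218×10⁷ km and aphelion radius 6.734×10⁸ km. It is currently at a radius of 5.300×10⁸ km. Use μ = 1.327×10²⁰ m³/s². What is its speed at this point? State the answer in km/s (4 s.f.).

Semi-major axis a = (r_p + r_a)/2 = 3.8279×10⁸ km = 3.828×10¹¹ m.
Vis-viva: v² = μ(2/r − 1/a) = 1.327×10²⁰ × (3.774×10⁻¹² − 2.612×10⁻¹²) = 1.541×10⁸ m²/s².
v = 12410 m/s = 12.41 km/s.

v ≈ 12.41 km/s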